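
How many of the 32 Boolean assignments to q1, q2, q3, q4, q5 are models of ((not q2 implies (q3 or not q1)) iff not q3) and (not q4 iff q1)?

Initial set: {(((not q2 implies (q3 or not q1)) iff not q3) and (not q4 iff q1))}.
(((not q2 implies (q3 or not q1)) iff not q3) and (not q4 iff q1)): α-rule — add ((not q2 implies (q3 or not q1)) iff not q3), (not q4 iff q1).
((not q2 implies (q3 or not q1)) iff not q3): β-rule — branch into (not q2 implies (q3 or not q1)), not q3  //  not (not q2 implies (q3 or not q1)), not not q3.
  branch 1 (add (not q2 implies (q3 or not q1)), not q3):
    (not q4 iff q1): β-rule — branch into not q4, q1  //  not not q4, not q1.
      branch 1.1 (add not q4, q1):
        (not q2 implies (q3 or not q1)): β-rule — branch into not not q2  //  (q3 or not q1).
          branch 1.1.1 (add not not q2):
            ○ open, literals {q1=true, q2=true, q3=false, q4=false}.
          branch 1.1.2 (add (q3 or not q1)):
            (q3 or not q1): β-rule — branch into q3  //  not q1.
              branch 1.1.2.1 (add q3):
                × closes — contains both q3 and not q3.
              branch 1.1.2.2 (add not q1):
                × closes — contains both q1 and not q1.
      branch 1.2 (add not not q4, not q1):
        (not q2 implies (q3 or not q1)): β-rule — branch into not not q2  //  (q3 or not q1).
          branch 1.2.1 (add not not q2):
            ○ open, literals {q1=false, q2=true, q3=false, q4=true}.
          branch 1.2.2 (add (q3 or not q1)):
            (q3 or not q1): β-rule — branch into q3  //  not q1.
              branch 1.2.2.1 (add q3):
                × closes — contains both q3 and not q3.
              branch 1.2.2.2 (add not q1):
                ○ open, literals {q1=false, q3=false, q4=true}.
  branch 2 (add not (not q2 implies (q3 or not q1)), not not q3):
    not (not q2 implies (q3 or not q1)): α-rule — add not q2, not (q3 or not q1).
    not (q3 or not q1): α-rule — add not q3, not not q1.
    × closes — contains both q3 and not q3.
4 branches closed, 3 open.
Each open branch fixes some atoms; the unmentioned ones are free. Counting distinct full assignments: branch {q1=true, q2=true, q3=false, q4=false} (q5) contributes 2 new; branch {q1=false, q2=true, q3=false, q4=true} (q5) contributes 2 new; branch {q1=false, q3=false, q4=true} (q2, q5) contributes 2 new. Total: 6.

6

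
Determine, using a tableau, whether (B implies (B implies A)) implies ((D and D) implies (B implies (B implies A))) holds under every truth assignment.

Valid

Assume the negation and expand:
Initial set: {F ((B implies (B implies A)) implies ((D and D) implies (B implies (B implies A))))}.
F ((B implies (B implies A)) implies ((D and D) implies (B implies (B implies A)))): α-rule — add T (B implies (B implies A)), F ((D and D) implies (B implies (B implies A))).
F ((D and D) implies (B implies (B implies A))): α-rule — add T (D and D), F (B implies (B implies A)).
T (D and D): α-rule — add T D, T D.
F (B implies (B implies A)): α-rule — add T B, F (B implies A).
F (B implies A): α-rule — add T B, F A.
T (B implies (B implies A)): β-rule — branch into F B  //  T (B implies A).
  branch 1 (add F B):
    × closes — contains both B and not B.
  branch 2 (add T (B implies A)):
    T (B implies A): β-rule — branch into F B  //  T A.
      branch 2.1 (add F B):
        × closes — contains both B and not B.
      branch 2.2 (add T A):
        × closes — contains both A and not A.
All 3 branches close.
Every branch closed, so the negation is unsatisfiable and the formula is valid.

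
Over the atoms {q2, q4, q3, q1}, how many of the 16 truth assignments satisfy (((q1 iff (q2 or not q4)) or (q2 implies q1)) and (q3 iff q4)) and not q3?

3

Initial set: {((((q1 iff (q2 or not q4)) or (q2 implies q1)) and (q3 iff q4)) and not q3)}.
((((q1 iff (q2 or not q4)) or (q2 implies q1)) and (q3 iff q4)) and not q3): α-rule — add (((q1 iff (q2 or not q4)) or (q2 implies q1)) and (q3 iff q4)), not q3.
(((q1 iff (q2 or not q4)) or (q2 implies q1)) and (q3 iff q4)): α-rule — add ((q1 iff (q2 or not q4)) or (q2 implies q1)), (q3 iff q4).
((q1 iff (q2 or not q4)) or (q2 implies q1)): β-rule — branch into (q1 iff (q2 or not q4))  //  (q2 implies q1).
  branch 1 (add (q1 iff (q2 or not q4))):
    (q3 iff q4): β-rule — branch into q3, q4  //  not q3, not q4.
      branch 1.1 (add q3, q4):
        × closes — contains both q3 and not q3.
      branch 1.2 (add not q3, not q4):
        (q1 iff (q2 or not q4)): β-rule — branch into q1, (q2 or not q4)  //  not q1, not (q2 or not q4).
          branch 1.2.1 (add q1, (q2 or not q4)):
            (q2 or not q4): β-rule — branch into q2  //  not q4.
              branch 1.2.1.1 (add q2):
                ○ open, literals {q1=1, q2=1, q3=0, q4=0}.
              branch 1.2.1.2 (add not q4):
                ○ open, literals {q1=1, q3=0, q4=0}.
          branch 1.2.2 (add not q1, not (q2 or not q4)):
            not (q2 or not q4): α-rule — add not q2, not not q4.
            × closes — contains both q4 and not q4.
  branch 2 (add (q2 implies q1)):
    (q3 iff q4): β-rule — branch into q3, q4  //  not q3, not q4.
      branch 2.1 (add q3, q4):
        × closes — contains both q3 and not q3.
      branch 2.2 (add not q3, not q4):
        (q2 implies q1): β-rule — branch into not q2  //  q1.
          branch 2.2.1 (add not q2):
            ○ open, literals {q2=0, q3=0, q4=0}.
          branch 2.2.2 (add q1):
            ○ open, literals {q1=1, q3=0, q4=0}.
3 branches closed, 4 open.
Each open branch fixes some atoms; the unmentioned ones are free. Counting distinct full assignments: branch {q1=1, q2=1, q3=0, q4=0} (none free) contributes 1 new; branch {q1=1, q3=0, q4=0} (q2) contributes 1 new; branch {q2=0, q3=0, q4=0} (q1) contributes 1 new; branch {q1=1, q3=0, q4=0} (q2) contributes 0 new. Total: 3.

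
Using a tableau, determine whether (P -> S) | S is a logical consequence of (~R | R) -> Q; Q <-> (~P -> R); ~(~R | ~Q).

Initial set: {((~R | R) -> Q); (Q <-> (~P -> R)); ~(~R | ~Q); ~((P -> S) | S)}.
~(~R | ~Q): α-rule — add ~~R, ~~Q.
~((P -> S) | S): α-rule — add ~(P -> S), ~S.
~(P -> S): α-rule — add P, ~S.
((~R | R) -> Q): β-rule — branch into ~(~R | R)  //  Q.
  branch 1 (add ~(~R | R)):
    ~(~R | R): α-rule — add ~~R, ~R.
    × closes — contains both R and ~R.
  branch 2 (add Q):
    (Q <-> (~P -> R)): β-rule — branch into Q, (~P -> R)  //  ~Q, ~(~P -> R).
      branch 2.1 (add Q, (~P -> R)):
        (~P -> R): β-rule — branch into ~~P  //  R.
          branch 2.1.1 (add ~~P):
            ○ open, literals {P=true, Q=true, R=true, S=false}.
          branch 2.1.2 (add R):
            ○ open, literals {P=true, Q=true, R=true, S=false}.
      branch 2.2 (add ~Q, ~(~P -> R)):
        × closes — contains both Q and ~Q.
2 branches closed, 2 open.
An open branch gives a countermodel: P=true, Q=true, R=true, S=false (unmentioned atoms arbitrary); the premises hold there but the conclusion fails.

No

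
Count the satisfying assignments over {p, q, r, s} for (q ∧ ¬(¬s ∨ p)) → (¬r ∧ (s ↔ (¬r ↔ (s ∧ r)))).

14

Initial set: {((q ∧ ¬(¬s ∨ p)) → (¬r ∧ (s ↔ (¬r ↔ (s ∧ r)))))}.
((q ∧ ¬(¬s ∨ p)) → (¬r ∧ (s ↔ (¬r ↔ (s ∧ r))))): β-rule — branch into ¬(q ∧ ¬(¬s ∨ p))  //  (¬r ∧ (s ↔ (¬r ↔ (s ∧ r)))).
  branch 1 (add ¬(q ∧ ¬(¬s ∨ p))):
    ¬(q ∧ ¬(¬s ∨ p)): β-rule — branch into ¬q  //  ¬¬(¬s ∨ p).
      branch 1.1 (add ¬q):
        ○ open, literals {q=false}.
      branch 1.2 (add ¬¬(¬s ∨ p)):
        ¬¬(¬s ∨ p): β-rule — branch into ¬s  //  p.
          branch 1.2.1 (add ¬s):
            ○ open, literals {s=false}.
          branch 1.2.2 (add p):
            ○ open, literals {p=true}.
  branch 2 (add (¬r ∧ (s ↔ (¬r ↔ (s ∧ r))))):
    (¬r ∧ (s ↔ (¬r ↔ (s ∧ r)))): α-rule — add ¬r, (s ↔ (¬r ↔ (s ∧ r))).
    (s ↔ (¬r ↔ (s ∧ r))): β-rule — branch into s, (¬r ↔ (s ∧ r))  //  ¬s, ¬(¬r ↔ (s ∧ r)).
      branch 2.1 (add s, (¬r ↔ (s ∧ r))):
        (¬r ↔ (s ∧ r)): β-rule — branch into ¬r, (s ∧ r)  //  ¬¬r, ¬(s ∧ r).
          branch 2.1.1 (add ¬r, (s ∧ r)):
            (s ∧ r): α-rule — add s, r.
            × closes — contains both r and ¬r.
          branch 2.1.2 (add ¬¬r, ¬(s ∧ r)):
            × closes — contains both r and ¬r.
      branch 2.2 (add ¬s, ¬(¬r ↔ (s ∧ r))):
        ¬(¬r ↔ (s ∧ r)): β-rule — branch into ¬r, ¬(s ∧ r)  //  ¬¬r, (s ∧ r).
          branch 2.2.1 (add ¬r, ¬(s ∧ r)):
            ¬(s ∧ r): β-rule — branch into ¬s  //  ¬r.
              branch 2.2.1.1 (add ¬s):
                ○ open, literals {r=false, s=false}.
              branch 2.2.1.2 (add ¬r):
                ○ open, literals {r=false, s=false}.
          branch 2.2.2 (add ¬¬r, (s ∧ r)):
            × closes — contains both r and ¬r.
3 branches closed, 5 open.
Each open branch fixes some atoms; the unmentioned ones are free. Counting distinct full assignments: branch {q=false} (p, r, s) contributes 8 new; branch {s=false} (p, q, r) contributes 4 new; branch {p=true} (q, r, s) contributes 2 new; branch {r=false, s=false} (p, q) contributes 0 new; branch {r=false, s=false} (p, q) contributes 0 new. Total: 14.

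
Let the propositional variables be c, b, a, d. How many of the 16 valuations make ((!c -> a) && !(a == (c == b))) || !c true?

12

Initial set: {T (((!c -> a) && !(a == (c == b))) || !c)}.
T (((!c -> a) && !(a == (c == b))) || !c): β-rule — branch into T ((!c -> a) && !(a == (c == b)))  //  T !c.
  branch 1 (add T ((!c -> a) && !(a == (c == b)))):
    T ((!c -> a) && !(a == (c == b))): α-rule — add T (!c -> a), T !(a == (c == b)).
    T (!c -> a): β-rule — branch into F !c  //  T a.
      branch 1.1 (add F !c):
        T !(a == (c == b)): β-rule — branch into T a, F (c == b)  //  F a, T (c == b).
          branch 1.1.1 (add T a, F (c == b)):
            F (c == b): β-rule — branch into T c, F b  //  F c, T b.
              branch 1.1.1.1 (add T c, F b):
                ○ open, literals {a=T, b=F, c=T}.
              branch 1.1.1.2 (add F c, T b):
                × closes — contains both c and !c.
          branch 1.1.2 (add F a, T (c == b)):
            T (c == b): β-rule — branch into T c, T b  //  F c, F b.
              branch 1.1.2.1 (add T c, T b):
                ○ open, literals {a=F, b=T, c=T}.
              branch 1.1.2.2 (add F c, F b):
                × closes — contains both c and !c.
      branch 1.2 (add T a):
        T !(a == (c == b)): β-rule — branch into T a, F (c == b)  //  F a, T (c == b).
          branch 1.2.1 (add T a, F (c == b)):
            F (c == b): β-rule — branch into T c, F b  //  F c, T b.
              branch 1.2.1.1 (add T c, F b):
                ○ open, literals {a=T, b=F, c=T}.
              branch 1.2.1.2 (add F c, T b):
                ○ open, literals {a=T, b=T, c=F}.
          branch 1.2.2 (add F a, T (c == b)):
            × closes — contains both a and !a.
  branch 2 (add T !c):
    ○ open, literals {c=F}.
3 branches closed, 5 open.
Each open branch fixes some atoms; the unmentioned ones are free. Counting distinct full assignments: branch {a=T, b=F, c=T} (d) contributes 2 new; branch {a=F, b=T, c=T} (d) contributes 2 new; branch {a=T, b=F, c=T} (d) contributes 0 new; branch {a=T, b=T, c=F} (d) contributes 2 new; branch {c=F} (b, a, d) contributes 6 new. Total: 12.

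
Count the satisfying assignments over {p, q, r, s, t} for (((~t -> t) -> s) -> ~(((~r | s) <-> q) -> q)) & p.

Initial set: {T ((((~t -> t) -> s) -> ~(((~r | s) <-> q) -> q)) & p)}.
T ((((~t -> t) -> s) -> ~(((~r | s) <-> q) -> q)) & p): α-rule — add T (((~t -> t) -> s) -> ~(((~r | s) <-> q) -> q)), T p.
T (((~t -> t) -> s) -> ~(((~r | s) <-> q) -> q)): β-rule — branch into F ((~t -> t) -> s)  //  T ~(((~r | s) <-> q) -> q).
  branch 1 (add F ((~t -> t) -> s)):
    F ((~t -> t) -> s): α-rule — add T (~t -> t), F s.
    T (~t -> t): β-rule — branch into F ~t  //  T t.
      branch 1.1 (add F ~t):
        ○ open, literals {p=1, s=0, t=1}.
      branch 1.2 (add T t):
        ○ open, literals {p=1, s=0, t=1}.
  branch 2 (add T ~(((~r | s) <-> q) -> q)):
    T ~(((~r | s) <-> q) -> q): α-rule — add T ((~r | s) <-> q), F q.
    T ((~r | s) <-> q): β-rule — branch into T (~r | s), T q  //  F (~r | s), F q.
      branch 2.1 (add T (~r | s), T q):
        × closes — contains both q and ~q.
      branch 2.2 (add F (~r | s), F q):
        F (~r | s): α-rule — add F ~r, F s.
        ○ open, literals {p=1, q=0, r=1, s=0}.
1 branch closed, 3 open.
Each open branch fixes some atoms; the unmentioned ones are free. Counting distinct full assignments: branch {p=1, s=0, t=1} (q, r) contributes 4 new; branch {p=1, s=0, t=1} (q, r) contributes 0 new; branch {p=1, q=0, r=1, s=0} (t) contributes 1 new. Total: 5.

5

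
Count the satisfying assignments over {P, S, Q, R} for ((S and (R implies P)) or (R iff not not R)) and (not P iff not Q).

8

Initial set: {(((S and (R implies P)) or (R iff not not R)) and (not P iff not Q))}.
(((S and (R implies P)) or (R iff not not R)) and (not P iff not Q)): α-rule — add ((S and (R implies P)) or (R iff not not R)), (not P iff not Q).
((S and (R implies P)) or (R iff not not R)): β-rule — branch into (S and (R implies P))  //  (R iff not not R).
  branch 1 (add (S and (R implies P))):
    (S and (R implies P)): α-rule — add S, (R implies P).
    (not P iff not Q): β-rule — branch into not P, not Q  //  not not P, not not Q.
      branch 1.1 (add not P, not Q):
        (R implies P): β-rule — branch into not R  //  P.
          branch 1.1.1 (add not R):
            ○ open, literals {P=false, Q=false, R=false, S=true}.
          branch 1.1.2 (add P):
            × closes — contains both P and not P.
      branch 1.2 (add not not P, not not Q):
        (R implies P): β-rule — branch into not R  //  P.
          branch 1.2.1 (add not R):
            ○ open, literals {P=true, Q=true, R=false, S=true}.
          branch 1.2.2 (add P):
            ○ open, literals {P=true, Q=true, S=true}.
  branch 2 (add (R iff not not R)):
    (not P iff not Q): β-rule — branch into not P, not Q  //  not not P, not not Q.
      branch 2.1 (add not P, not Q):
        (R iff not not R): β-rule — branch into R, not not R  //  not R, not not not R.
          branch 2.1.1 (add R, not not R):
            not not R: drop double negation, giving R.
            ○ open, literals {P=false, Q=false, R=true}.
          branch 2.1.2 (add not R, not not not R):
            not not not R: drop double negation, giving not R.
            ○ open, literals {P=false, Q=false, R=false}.
      branch 2.2 (add not not P, not not Q):
        (R iff not not R): β-rule — branch into R, not not R  //  not R, not not not R.
          branch 2.2.1 (add R, not not R):
            not not R: drop double negation, giving R.
            ○ open, literals {P=true, Q=true, R=true}.
          branch 2.2.2 (add not R, not not not R):
            not not not R: drop double negation, giving not R.
            ○ open, literals {P=true, Q=true, R=false}.
1 branch closed, 7 open.
Each open branch fixes some atoms; the unmentioned ones are free. Counting distinct full assignments: branch {P=false, Q=false, R=false, S=true} (none free) contributes 1 new; branch {P=true, Q=true, R=false, S=true} (none free) contributes 1 new; branch {P=true, Q=true, S=true} (R) contributes 1 new; branch {P=false, Q=false, R=true} (S) contributes 2 new; branch {P=false, Q=false, R=false} (S) contributes 1 new; branch {P=true, Q=true, R=true} (S) contributes 1 new; branch {P=true, Q=true, R=false} (S) contributes 1 new. Total: 8.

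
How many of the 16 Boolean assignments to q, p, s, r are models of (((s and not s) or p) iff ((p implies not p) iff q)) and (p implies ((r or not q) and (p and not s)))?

6

Initial set: {T ((((s and not s) or p) iff ((p implies not p) iff q)) and (p implies ((r or not q) and (p and not s))))}.
T ((((s and not s) or p) iff ((p implies not p) iff q)) and (p implies ((r or not q) and (p and not s)))): α-rule — add T (((s and not s) or p) iff ((p implies not p) iff q)), T (p implies ((r or not q) and (p and not s))).
T (((s and not s) or p) iff ((p implies not p) iff q)): β-rule — branch into T ((s and not s) or p), T ((p implies not p) iff q)  //  F ((s and not s) or p), F ((p implies not p) iff q).
  branch 1 (add T ((s and not s) or p), T ((p implies not p) iff q)):
    T (p implies ((r or not q) and (p and not s))): β-rule — branch into F p  //  T ((r or not q) and (p and not s)).
      branch 1.1 (add F p):
        T ((s and not s) or p): β-rule — branch into T (s and not s)  //  T p.
          branch 1.1.1 (add T (s and not s)):
            T (s and not s): α-rule — add T s, T not s.
            × closes — contains both s and not s.
          branch 1.1.2 (add T p):
            × closes — contains both p and not p.
      branch 1.2 (add T ((r or not q) and (p and not s))):
        T ((r or not q) and (p and not s)): α-rule — add T (r or not q), T (p and not s).
        T (p and not s): α-rule — add T p, T not s.
        T ((s and not s) or p): β-rule — branch into T (s and not s)  //  T p.
          branch 1.2.1 (add T (s and not s)):
            T (s and not s): α-rule — add T s, T not s.
            × closes — contains both s and not s.
          branch 1.2.2 (add T p):
            T ((p implies not p) iff q): β-rule — branch into T (p implies not p), T q  //  F (p implies not p), F q.
              branch 1.2.2.1 (add T (p implies not p), T q):
                T (r or not q): β-rule — branch into T r  //  T not q.
                  branch 1.2.2.1.1 (add T r):
                    T (p implies not p): β-rule — branch into F p  //  T not p.
                      branch 1.2.2.1.1.1 (add F p):
                        × closes — contains both p and not p.
                      branch 1.2.2.1.1.2 (add T not p):
                        × closes — contains both p and not p.
                  branch 1.2.2.1.2 (add T not q):
                    × closes — contains both q and not q.
              branch 1.2.2.2 (add F (p implies not p), F q):
                F (p implies not p): α-rule — add T p, F not p.
                T (r or not q): β-rule — branch into T r  //  T not q.
                  branch 1.2.2.2.1 (add T r):
                    ○ open, literals {p=true, q=false, r=true, s=false}.
                  branch 1.2.2.2.2 (add T not q):
                    ○ open, literals {p=true, q=false, s=false}.
  branch 2 (add F ((s and not s) or p), F ((p implies not p) iff q)):
    F ((s and not s) or p): α-rule — add F (s and not s), F p.
    T (p implies ((r or not q) and (p and not s))): β-rule — branch into F p  //  T ((r or not q) and (p and not s)).
      branch 2.1 (add F p):
        F ((p implies not p) iff q): β-rule — branch into T (p implies not p), F q  //  F (p implies not p), T q.
          branch 2.1.1 (add T (p implies not p), F q):
            F (s and not s): β-rule — branch into F s  //  F not s.
              branch 2.1.1.1 (add F s):
                T (p implies not p): β-rule — branch into F p  //  T not p.
                  branch 2.1.1.1.1 (add F p):
                    ○ open, literals {p=false, q=false, s=false}.
                  branch 2.1.1.1.2 (add T not p):
                    ○ open, literals {p=false, q=false, s=false}.
              branch 2.1.1.2 (add F not s):
                T (p implies not p): β-rule — branch into F p  //  T not p.
                  branch 2.1.1.2.1 (add F p):
                    ○ open, literals {p=false, q=false, s=true}.
                  branch 2.1.1.2.2 (add T not p):
                    ○ open, literals {p=false, q=false, s=true}.
          branch 2.1.2 (add F (p implies not p), T q):
            F (p implies not p): α-rule — add T p, F not p.
            × closes — contains both p and not p.
      branch 2.2 (add T ((r or not q) and (p and not s))):
        T ((r or not q) and (p and not s)): α-rule — add T (r or not q), T (p and not s).
        T (p and not s): α-rule — add T p, T not s.
        × closes — contains both p and not p.
8 branches closed, 6 open.
Each open branch fixes some atoms; the unmentioned ones are free. Counting distinct full assignments: branch {p=true, q=false, r=true, s=false} (none free) contributes 1 new; branch {p=true, q=false, s=false} (r) contributes 1 new; branch {p=false, q=false, s=false} (r) contributes 2 new; branch {p=false, q=false, s=false} (r) contributes 0 new; branch {p=false, q=false, s=true} (r) contributes 2 new; branch {p=false, q=false, s=true} (r) contributes 0 new. Total: 6.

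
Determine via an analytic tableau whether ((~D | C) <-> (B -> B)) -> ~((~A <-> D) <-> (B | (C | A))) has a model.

Satisfiable

Initial set: {(((~D | C) <-> (B -> B)) -> ~((~A <-> D) <-> (B | (C | A))))}.
(((~D | C) <-> (B -> B)) -> ~((~A <-> D) <-> (B | (C | A)))): β-rule — branch into ~((~D | C) <-> (B -> B))  //  ~((~A <-> D) <-> (B | (C | A))).
  branch 1 (add ~((~D | C) <-> (B -> B))):
    ~((~D | C) <-> (B -> B)): β-rule — branch into (~D | C), ~(B -> B)  //  ~(~D | C), (B -> B).
      branch 1.1 (add (~D | C), ~(B -> B)):
        ~(B -> B): α-rule — add B, ~B.
        × closes — contains both B and ~B.
      branch 1.2 (add ~(~D | C), (B -> B)):
        ~(~D | C): α-rule — add ~~D, ~C.
        (B -> B): β-rule — branch into ~B  //  B.
          branch 1.2.1 (add ~B):
            ○ open, literals {B=false, C=false, D=true}.
          branch 1.2.2 (add B):
            ○ open, literals {B=true, C=false, D=true}.
  branch 2 (add ~((~A <-> D) <-> (B | (C | A)))):
    ~((~A <-> D) <-> (B | (C | A))): β-rule — branch into (~A <-> D), ~(B | (C | A))  //  ~(~A <-> D), (B | (C | A)).
      branch 2.1 (add (~A <-> D), ~(B | (C | A))):
        ~(B | (C | A)): α-rule — add ~B, ~(C | A).
        ~(C | A): α-rule — add ~C, ~A.
        (~A <-> D): β-rule — branch into ~A, D  //  ~~A, ~D.
          branch 2.1.1 (add ~A, D):
            ○ open, literals {A=false, B=false, C=false, D=true}.
          branch 2.1.2 (add ~~A, ~D):
            × closes — contains both A and ~A.
      branch 2.2 (add ~(~A <-> D), (B | (C | A))):
        ~(~A <-> D): β-rule — branch into ~A, ~D  //  ~~A, D.
          branch 2.2.1 (add ~A, ~D):
            (B | (C | A)): β-rule — branch into B  //  (C | A).
              branch 2.2.1.1 (add B):
                ○ open, literals {A=false, B=true, D=false}.
              branch 2.2.1.2 (add (C | A)):
                (C | A): β-rule — branch into C  //  A.
                  branch 2.2.1.2.1 (add C):
                    ○ open, literals {A=false, C=true, D=false}.
                  branch 2.2.1.2.2 (add A):
                    × closes — contains both A and ~A.
          branch 2.2.2 (add ~~A, D):
            (B | (C | A)): β-rule — branch into B  //  (C | A).
              branch 2.2.2.1 (add B):
                ○ open, literals {A=true, B=true, D=true}.
              branch 2.2.2.2 (add (C | A)):
                (C | A): β-rule — branch into C  //  A.
                  branch 2.2.2.2.1 (add C):
                    ○ open, literals {A=true, C=true, D=true}.
                  branch 2.2.2.2.2 (add A):
                    ○ open, literals {A=true, D=true}.
3 branches closed, 8 open.
An open branch gives a satisfying assignment: B=false, C=false, D=true.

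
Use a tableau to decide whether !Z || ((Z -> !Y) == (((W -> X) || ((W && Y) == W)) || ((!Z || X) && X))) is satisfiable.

Satisfiable

Initial set: {T (!Z || ((Z -> !Y) == (((W -> X) || ((W && Y) == W)) || ((!Z || X) && X))))}.
T (!Z || ((Z -> !Y) == (((W -> X) || ((W && Y) == W)) || ((!Z || X) && X)))): β-rule — branch into T !Z  //  T ((Z -> !Y) == (((W -> X) || ((W && Y) == W)) || ((!Z || X) && X))).
  branch 1 (add T !Z):
    ○ open, literals {Z=false}.
  branch 2 (add T ((Z -> !Y) == (((W -> X) || ((W && Y) == W)) || ((!Z || X) && X)))):
    T ((Z -> !Y) == (((W -> X) || ((W && Y) == W)) || ((!Z || X) && X))): β-rule — branch into T (Z -> !Y), T (((W -> X) || ((W && Y) == W)) || ((!Z || X) && X))  //  F (Z -> !Y), F (((W -> X) || ((W && Y) == W)) || ((!Z || X) && X)).
      branch 2.1 (add T (Z -> !Y), T (((W -> X) || ((W && Y) == W)) || ((!Z || X) && X))):
        T (Z -> !Y): β-rule — branch into F Z  //  T !Y.
          branch 2.1.1 (add F Z):
            T (((W -> X) || ((W && Y) == W)) || ((!Z || X) && X)): β-rule — branch into T ((W -> X) || ((W && Y) == W))  //  T ((!Z || X) && X).
              branch 2.1.1.1 (add T ((W -> X) || ((W && Y) == W))):
                T ((W -> X) || ((W && Y) == W)): β-rule — branch into T (W -> X)  //  T ((W && Y) == W).
                  branch 2.1.1.1.1 (add T (W -> X)):
                    T (W -> X): β-rule — branch into F W  //  T X.
                      branch 2.1.1.1.1.1 (add F W):
                        ○ open, literals {W=false, Z=false}.
                      branch 2.1.1.1.1.2 (add T X):
                        ○ open, literals {X=true, Z=false}.
                  branch 2.1.1.1.2 (add T ((W && Y) == W)):
                    T ((W && Y) == W): β-rule — branch into T (W && Y), T W  //  F (W && Y), F W.
                      branch 2.1.1.1.2.1 (add T (W && Y), T W):
                        T (W && Y): α-rule — add T W, T Y.
                        ○ open, literals {W=true, Y=true, Z=false}.
                      branch 2.1.1.1.2.2 (add F (W && Y), F W):
                        F (W && Y): β-rule — branch into F W  //  F Y.
                          branch 2.1.1.1.2.2.1 (add F W):
                            ○ open, literals {W=false, Z=false}.
                          branch 2.1.1.1.2.2.2 (add F Y):
                            ○ open, literals {W=false, Y=false, Z=false}.
              branch 2.1.1.2 (add T ((!Z || X) && X)):
                T ((!Z || X) && X): α-rule — add T (!Z || X), T X.
                T (!Z || X): β-rule — branch into T !Z  //  T X.
                  branch 2.1.1.2.1 (add T !Z):
                    ○ open, literals {X=true, Z=false}.
                  branch 2.1.1.2.2 (add T X):
                    ○ open, literals {X=true, Z=false}.
          branch 2.1.2 (add T !Y):
            T (((W -> X) || ((W && Y) == W)) || ((!Z || X) && X)): β-rule — branch into T ((W -> X) || ((W && Y) == W))  //  T ((!Z || X) && X).
              branch 2.1.2.1 (add T ((W -> X) || ((W && Y) == W))):
                T ((W -> X) || ((W && Y) == W)): β-rule — branch into T (W -> X)  //  T ((W && Y) == W).
                  branch 2.1.2.1.1 (add T (W -> X)):
                    T (W -> X): β-rule — branch into F W  //  T X.
                      branch 2.1.2.1.1.1 (add F W):
                        ○ open, literals {W=false, Y=false}.
                      branch 2.1.2.1.1.2 (add T X):
                        ○ open, literals {X=true, Y=false}.
                  branch 2.1.2.1.2 (add T ((W && Y) == W)):
                    T ((W && Y) == W): β-rule — branch into T (W && Y), T W  //  F (W && Y), F W.
                      branch 2.1.2.1.2.1 (add T (W && Y), T W):
                        T (W && Y): α-rule — add T W, T Y.
                        × closes — contains both Y and !Y.
                      branch 2.1.2.1.2.2 (add F (W && Y), F W):
                        F (W && Y): β-rule — branch into F W  //  F Y.
                          branch 2.1.2.1.2.2.1 (add F W):
                            ○ open, literals {W=false, Y=false}.
                          branch 2.1.2.1.2.2.2 (add F Y):
                            ○ open, literals {W=false, Y=false}.
              branch 2.1.2.2 (add T ((!Z || X) && X)):
                T ((!Z || X) && X): α-rule — add T (!Z || X), T X.
                T (!Z || X): β-rule — branch into T !Z  //  T X.
                  branch 2.1.2.2.1 (add T !Z):
                    ○ open, literals {X=true, Y=false, Z=false}.
                  branch 2.1.2.2.2 (add T X):
                    ○ open, literals {X=true, Y=false}.
      branch 2.2 (add F (Z -> !Y), F (((W -> X) || ((W && Y) == W)) || ((!Z || X) && X))):
        F (Z -> !Y): α-rule — add T Z, F !Y.
        F (((W -> X) || ((W && Y) == W)) || ((!Z || X) && X)): α-rule — add F ((W -> X) || ((W && Y) == W)), F ((!Z || X) && X).
        F ((W -> X) || ((W && Y) == W)): α-rule — add F (W -> X), F ((W && Y) == W).
        F (W -> X): α-rule — add T W, F X.
        F ((!Z || X) && X): β-rule — branch into F (!Z || X)  //  F X.
          branch 2.2.1 (add F (!Z || X)):
            F (!Z || X): α-rule — add F !Z, F X.
            F ((W && Y) == W): β-rule — branch into T (W && Y), F W  //  F (W && Y), T W.
              branch 2.2.1.1 (add T (W && Y), F W):
                × closes — contains both W and !W.
              branch 2.2.1.2 (add F (W && Y), T W):
                F (W && Y): β-rule — branch into F W  //  F Y.
                  branch 2.2.1.2.1 (add F W):
                    × closes — contains both W and !W.
                  branch 2.2.1.2.2 (add F Y):
                    × closes — contains both Y and !Y.
          branch 2.2.2 (add F X):
            F ((W && Y) == W): β-rule — branch into T (W && Y), F W  //  F (W && Y), T W.
              branch 2.2.2.1 (add T (W && Y), F W):
                × closes — contains both W and !W.
              branch 2.2.2.2 (add F (W && Y), T W):
                F (W && Y): β-rule — branch into F W  //  F Y.
                  branch 2.2.2.2.1 (add F W):
                    × closes — contains both W and !W.
                  branch 2.2.2.2.2 (add F Y):
                    × closes — contains both Y and !Y.
7 branches closed, 14 open.
An open branch gives a satisfying assignment: Z=false.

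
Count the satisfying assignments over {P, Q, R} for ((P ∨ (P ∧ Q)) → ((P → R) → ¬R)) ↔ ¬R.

Initial set: {(((P ∨ (P ∧ Q)) → ((P → R) → ¬R)) ↔ ¬R)}.
(((P ∨ (P ∧ Q)) → ((P → R) → ¬R)) ↔ ¬R): β-rule — branch into ((P ∨ (P ∧ Q)) → ((P → R) → ¬R)), ¬R  //  ¬((P ∨ (P ∧ Q)) → ((P → R) → ¬R)), ¬¬R.
  branch 1 (add ((P ∨ (P ∧ Q)) → ((P → R) → ¬R)), ¬R):
    ((P ∨ (P ∧ Q)) → ((P → R) → ¬R)): β-rule — branch into ¬(P ∨ (P ∧ Q))  //  ((P → R) → ¬R).
      branch 1.1 (add ¬(P ∨ (P ∧ Q))):
        ¬(P ∨ (P ∧ Q)): α-rule — add ¬P, ¬(P ∧ Q).
        ¬(P ∧ Q): β-rule — branch into ¬P  //  ¬Q.
          branch 1.1.1 (add ¬P):
            ○ open, literals {P=F, R=F}.
          branch 1.1.2 (add ¬Q):
            ○ open, literals {P=F, Q=F, R=F}.
      branch 1.2 (add ((P → R) → ¬R)):
        ((P → R) → ¬R): β-rule — branch into ¬(P → R)  //  ¬R.
          branch 1.2.1 (add ¬(P → R)):
            ¬(P → R): α-rule — add P, ¬R.
            ○ open, literals {P=T, R=F}.
          branch 1.2.2 (add ¬R):
            ○ open, literals {R=F}.
  branch 2 (add ¬((P ∨ (P ∧ Q)) → ((P → R) → ¬R)), ¬¬R):
    ¬((P ∨ (P ∧ Q)) → ((P → R) → ¬R)): α-rule — add (P ∨ (P ∧ Q)), ¬((P → R) → ¬R).
    ¬((P → R) → ¬R): α-rule — add (P → R), ¬¬R.
    (P ∨ (P ∧ Q)): β-rule — branch into P  //  (P ∧ Q).
      branch 2.1 (add P):
        (P → R): β-rule — branch into ¬P  //  R.
          branch 2.1.1 (add ¬P):
            × closes — contains both P and ¬P.
          branch 2.1.2 (add R):
            ○ open, literals {P=T, R=T}.
      branch 2.2 (add (P ∧ Q)):
        (P ∧ Q): α-rule — add P, Q.
        (P → R): β-rule — branch into ¬P  //  R.
          branch 2.2.1 (add ¬P):
            × closes — contains both P and ¬P.
          branch 2.2.2 (add R):
            ○ open, literals {P=T, Q=T, R=T}.
2 branches closed, 6 open.
Each open branch fixes some atoms; the unmentioned ones are free. Counting distinct full assignments: branch {P=F, R=F} (Q) contributes 2 new; branch {P=F, Q=F, R=F} (none free) contributes 0 new; branch {P=T, R=F} (Q) contributes 2 new; branch {R=F} (P, Q) contributes 0 new; branch {P=T, R=T} (Q) contributes 2 new; branch {P=T, Q=T, R=T} (none free) contributes 0 new. Total: 6.

6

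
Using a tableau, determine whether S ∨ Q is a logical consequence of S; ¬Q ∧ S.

Initial set: {S; (¬Q ∧ S); ¬(S ∨ Q)}.
(¬Q ∧ S): α-rule — add ¬Q, S.
¬(S ∨ Q): α-rule — add ¬S, ¬Q.
× closes — contains both S and ¬S.
All 1 branch closes.
Every branch closed, so the premises entail the conclusion.

Yes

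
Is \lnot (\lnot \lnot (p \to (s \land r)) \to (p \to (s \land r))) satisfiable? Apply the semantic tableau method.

Initial set: {\lnot (\lnot \lnot (p \to (s \land r)) \to (p \to (s \land r)))}.
\lnot (\lnot \lnot (p \to (s \land r)) \to (p \to (s \land r))): α-rule — add \lnot \lnot (p \to (s \land r)), \lnot (p \to (s \land r)).
\lnot \lnot (p \to (s \land r)): drop double negation, giving (p \to (s \land r)).
\lnot (p \to (s \land r)): α-rule — add p, \lnot (s \land r).
(p \to (s \land r)): β-rule — branch into \lnot p  //  (s \land r).
  branch 1 (add \lnot p):
    × closes — contains both p and \lnot p.
  branch 2 (add (s \land r)):
    (s \land r): α-rule — add s, r.
    \lnot (s \land r): β-rule — branch into \lnot s  //  \lnot r.
      branch 2.1 (add \lnot s):
        × closes — contains both s and \lnot s.
      branch 2.2 (add \lnot r):
        × closes — contains both r and \lnot r.
All 3 branches close.
Every branch closed; the formula is unsatisfiable.

Unsatisfiable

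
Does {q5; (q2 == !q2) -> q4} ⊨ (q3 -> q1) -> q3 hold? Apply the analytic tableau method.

Initial set: {q5; ((q2 == !q2) -> q4); !((q3 -> q1) -> q3)}.
!((q3 -> q1) -> q3): α-rule — add (q3 -> q1), !q3.
((q2 == !q2) -> q4): β-rule — branch into !(q2 == !q2)  //  q4.
  branch 1 (add !(q2 == !q2)):
    (q3 -> q1): β-rule — branch into !q3  //  q1.
      branch 1.1 (add !q3):
        !(q2 == !q2): β-rule — branch into q2, !!q2  //  !q2, !q2.
          branch 1.1.1 (add q2, !!q2):
            ○ open, literals {q2=T, q3=F, q5=T}.
          branch 1.1.2 (add !q2, !q2):
            ○ open, literals {q2=F, q3=F, q5=T}.
      branch 1.2 (add q1):
        !(q2 == !q2): β-rule — branch into q2, !!q2  //  !q2, !q2.
          branch 1.2.1 (add q2, !!q2):
            ○ open, literals {q1=T, q2=T, q3=F, q5=T}.
          branch 1.2.2 (add !q2, !q2):
            ○ open, literals {q1=T, q2=F, q3=F, q5=T}.
  branch 2 (add q4):
    (q3 -> q1): β-rule — branch into !q3  //  q1.
      branch 2.1 (add !q3):
        ○ open, literals {q3=F, q4=T, q5=T}.
      branch 2.2 (add q1):
        ○ open, literals {q1=T, q3=F, q4=T, q5=T}.
0 branches closed, 6 open.
An open branch gives a countermodel: q2=T, q3=F, q5=T (unmentioned atoms arbitrary); the premises hold there but the conclusion fails.

No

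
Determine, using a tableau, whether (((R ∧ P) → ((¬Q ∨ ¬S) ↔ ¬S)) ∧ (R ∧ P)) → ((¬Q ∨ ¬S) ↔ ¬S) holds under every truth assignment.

Assume the negation and expand:
Initial set: {F ((((R ∧ P) → ((¬Q ∨ ¬S) ↔ ¬S)) ∧ (R ∧ P)) → ((¬Q ∨ ¬S) ↔ ¬S))}.
F ((((R ∧ P) → ((¬Q ∨ ¬S) ↔ ¬S)) ∧ (R ∧ P)) → ((¬Q ∨ ¬S) ↔ ¬S)): α-rule — add T (((R ∧ P) → ((¬Q ∨ ¬S) ↔ ¬S)) ∧ (R ∧ P)), F ((¬Q ∨ ¬S) ↔ ¬S).
T (((R ∧ P) → ((¬Q ∨ ¬S) ↔ ¬S)) ∧ (R ∧ P)): α-rule — add T ((R ∧ P) → ((¬Q ∨ ¬S) ↔ ¬S)), T (R ∧ P).
T (R ∧ P): α-rule — add T R, T P.
F ((¬Q ∨ ¬S) ↔ ¬S): β-rule — branch into T (¬Q ∨ ¬S), F ¬S  //  F (¬Q ∨ ¬S), T ¬S.
  branch 1 (add T (¬Q ∨ ¬S), F ¬S):
    T ((R ∧ P) → ((¬Q ∨ ¬S) ↔ ¬S)): β-rule — branch into F (R ∧ P)  //  T ((¬Q ∨ ¬S) ↔ ¬S).
      branch 1.1 (add F (R ∧ P)):
        T (¬Q ∨ ¬S): β-rule — branch into T ¬Q  //  T ¬S.
          branch 1.1.1 (add T ¬Q):
            F (R ∧ P): β-rule — branch into F R  //  F P.
              branch 1.1.1.1 (add F R):
                × closes — contains both R and ¬R.
              branch 1.1.1.2 (add F P):
                × closes — contains both P and ¬P.
          branch 1.1.2 (add T ¬S):
            × closes — contains both S and ¬S.
      branch 1.2 (add T ((¬Q ∨ ¬S) ↔ ¬S)):
        T (¬Q ∨ ¬S): β-rule — branch into T ¬Q  //  T ¬S.
          branch 1.2.1 (add T ¬Q):
            T ((¬Q ∨ ¬S) ↔ ¬S): β-rule — branch into T (¬Q ∨ ¬S), T ¬S  //  F (¬Q ∨ ¬S), F ¬S.
              branch 1.2.1.1 (add T (¬Q ∨ ¬S), T ¬S):
                × closes — contains both S and ¬S.
              branch 1.2.1.2 (add F (¬Q ∨ ¬S), F ¬S):
                F (¬Q ∨ ¬S): α-rule — add F ¬Q, F ¬S.
                × closes — contains both Q and ¬Q.
          branch 1.2.2 (add T ¬S):
            × closes — contains both S and ¬S.
  branch 2 (add F (¬Q ∨ ¬S), T ¬S):
    F (¬Q ∨ ¬S): α-rule — add F ¬Q, F ¬S.
    × closes — contains both S and ¬S.
All 7 branches close.
Every branch closed, so the negation is unsatisfiable and the formula is valid.

Valid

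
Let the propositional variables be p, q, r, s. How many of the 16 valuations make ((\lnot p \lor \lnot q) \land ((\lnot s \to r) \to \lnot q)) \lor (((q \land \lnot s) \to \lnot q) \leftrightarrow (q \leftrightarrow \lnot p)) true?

13

Initial set: {(((\lnot p \lor \lnot q) \land ((\lnot s \to r) \to \lnot q)) \lor (((q \land \lnot s) \to \lnot q) \leftrightarrow (q \leftrightarrow \lnot p)))}.
(((\lnot p \lor \lnot q) \land ((\lnot s \to r) \to \lnot q)) \lor (((q \land \lnot s) \to \lnot q) \leftrightarrow (q \leftrightarrow \lnot p))): β-rule — branch into ((\lnot p \lor \lnot q) \land ((\lnot s \to r) \to \lnot q))  //  (((q \land \lnot s) \to \lnot q) \leftrightarrow (q \leftrightarrow \lnot p)).
  branch 1 (add ((\lnot p \lor \lnot q) \land ((\lnot s \to r) \to \lnot q))):
    ((\lnot p \lor \lnot q) \land ((\lnot s \to r) \to \lnot q)): α-rule — add (\lnot p \lor \lnot q), ((\lnot s \to r) \to \lnot q).
    (\lnot p \lor \lnot q): β-rule — branch into \lnot p  //  \lnot q.
      branch 1.1 (add \lnot p):
        ((\lnot s \to r) \to \lnot q): β-rule — branch into \lnot (\lnot s \to r)  //  \lnot q.
          branch 1.1.1 (add \lnot (\lnot s \to r)):
            \lnot (\lnot s \to r): α-rule — add \lnot s, \lnot r.
            ○ open, literals {p=false, r=false, s=false}.
          branch 1.1.2 (add \lnot q):
            ○ open, literals {p=false, q=false}.
      branch 1.2 (add \lnot q):
        ((\lnot s \to r) \to \lnot q): β-rule — branch into \lnot (\lnot s \to r)  //  \lnot q.
          branch 1.2.1 (add \lnot (\lnot s \to r)):
            \lnot (\lnot s \to r): α-rule — add \lnot s, \lnot r.
            ○ open, literals {q=false, r=false, s=false}.
          branch 1.2.2 (add \lnot q):
            ○ open, literals {q=false}.
  branch 2 (add (((q \land \lnot s) \to \lnot q) \leftrightarrow (q \leftrightarrow \lnot p))):
    (((q \land \lnot s) \to \lnot q) \leftrightarrow (q \leftrightarrow \lnot p)): β-rule — branch into ((q \land \lnot s) \to \lnot q), (q \leftrightarrow \lnot p)  //  \lnot ((q \land \lnot s) \to \lnot q), \lnot (q \leftrightarrow \lnot p).
      branch 2.1 (add ((q \land \lnot s) \to \lnot q), (q \leftrightarrow \lnot p)):
        ((q \land \lnot s) \to \lnot q): β-rule — branch into \lnot (q \land \lnot s)  //  \lnot q.
          branch 2.1.1 (add \lnot (q \land \lnot s)):
            (q \leftrightarrow \lnot p): β-rule — branch into q, \lnot p  //  \lnot q, \lnot \lnot p.
              branch 2.1.1.1 (add q, \lnot p):
                \lnot (q \land \lnot s): β-rule — branch into \lnot q  //  \lnot \lnot s.
                  branch 2.1.1.1.1 (add \lnot q):
                    × closes — contains both q and \lnot q.
                  branch 2.1.1.1.2 (add \lnot \lnot s):
                    ○ open, literals {p=false, q=true, s=true}.
              branch 2.1.1.2 (add \lnot q, \lnot \lnot p):
                \lnot (q \land \lnot s): β-rule — branch into \lnot q  //  \lnot \lnot s.
                  branch 2.1.1.2.1 (add \lnot q):
                    ○ open, literals {p=true, q=false}.
                  branch 2.1.1.2.2 (add \lnot \lnot s):
                    ○ open, literals {p=true, q=false, s=true}.
          branch 2.1.2 (add \lnot q):
            (q \leftrightarrow \lnot p): β-rule — branch into q, \lnot p  //  \lnot q, \lnot \lnot p.
              branch 2.1.2.1 (add q, \lnot p):
                × closes — contains both q and \lnot q.
              branch 2.1.2.2 (add \lnot q, \lnot \lnot p):
                ○ open, literals {p=true, q=false}.
      branch 2.2 (add \lnot ((q \land \lnot s) \to \lnot q), \lnot (q \leftrightarrow \lnot p)):
        \lnot ((q \land \lnot s) \to \lnot q): α-rule — add (q \land \lnot s), \lnot \lnot q.
        (q \land \lnot s): α-rule — add q, \lnot s.
        \lnot (q \leftrightarrow \lnot p): β-rule — branch into q, \lnot \lnot p  //  \lnot q, \lnot p.
          branch 2.2.1 (add q, \lnot \lnot p):
            ○ open, literals {p=true, q=true, s=false}.
          branch 2.2.2 (add \lnot q, \lnot p):
            × closes — contains both q and \lnot q.
3 branches closed, 9 open.
Each open branch fixes some atoms; the unmentioned ones are free. Counting distinct full assignments: branch {p=false, r=false, s=false} (q) contributes 2 new; branch {p=false, q=false} (r, s) contributes 3 new; branch {q=false, r=false, s=false} (p) contributes 1 new; branch {q=false} (p, r, s) contributes 3 new; branch {p=false, q=true, s=true} (r) contributes 2 new; branch {p=true, q=false} (r, s) contributes 0 new; branch {p=true, q=false, s=true} (r) contributes 0 new; branch {p=true, q=false} (r, s) contributes 0 new; branch {p=true, q=true, s=false} (r) contributes 2 new. Total: 13.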